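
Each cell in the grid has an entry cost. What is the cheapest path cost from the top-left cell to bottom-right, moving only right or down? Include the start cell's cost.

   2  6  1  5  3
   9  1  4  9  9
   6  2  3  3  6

23

Cheapest: (0,0) (0,1) (1,1) (2,1) (2,2) (2,3) (2,4)
  2 + 6 + 1 + 2 + 3 + 3 + 6 = 23
For comparison, the top-then-right route costs 32.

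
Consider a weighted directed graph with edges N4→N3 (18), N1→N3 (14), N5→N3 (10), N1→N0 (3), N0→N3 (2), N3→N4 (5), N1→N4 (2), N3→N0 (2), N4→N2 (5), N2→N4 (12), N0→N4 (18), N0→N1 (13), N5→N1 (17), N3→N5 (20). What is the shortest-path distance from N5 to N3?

10

Routes from N5 to N3:
N5 -> N1 -> N0 -> N4 -> N3: 17 + 3 + 18 + 18 = 56
N5 -> N1 -> N0 -> N3: 17 + 3 + 2 = 22
N5 -> N1 -> N4 -> N3: 17 + 2 + 18 = 37
N5 -> N1 -> N3: 17 + 14 = 31
N5 -> N3: 10
Best route has total 10.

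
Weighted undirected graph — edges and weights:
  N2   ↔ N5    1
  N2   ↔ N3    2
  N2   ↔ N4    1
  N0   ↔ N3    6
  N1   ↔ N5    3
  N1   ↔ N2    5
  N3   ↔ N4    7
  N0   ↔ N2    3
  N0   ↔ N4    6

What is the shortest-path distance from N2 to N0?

Candidate routes:
N2→N3→N4→N0: 2 + 7 + 6 = 15
N2→N4→N0: 1 + 6 = 7
N2→N0: 3
N2→N4→N3→N0: 1 + 7 + 6 = 14
N2→N3→N0: 2 + 6 = 8
The minimum is 3.

3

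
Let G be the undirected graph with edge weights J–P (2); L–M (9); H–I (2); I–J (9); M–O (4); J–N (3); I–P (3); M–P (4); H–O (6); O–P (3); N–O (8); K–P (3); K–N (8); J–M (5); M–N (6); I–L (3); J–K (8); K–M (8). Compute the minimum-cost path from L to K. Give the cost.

9

Checking several routes:
L -> I -> P -> J -> K: 3 + 3 + 2 + 8 = 16
L -> I -> P -> K: 3 + 3 + 3 = 9
L -> M -> P -> K: 9 + 4 + 3 = 16
The minimum is 9.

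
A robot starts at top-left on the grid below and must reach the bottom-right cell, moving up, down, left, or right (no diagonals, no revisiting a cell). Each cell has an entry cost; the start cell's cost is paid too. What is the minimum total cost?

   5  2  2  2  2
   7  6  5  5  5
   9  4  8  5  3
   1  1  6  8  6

Path [0,0]→[0,1]→[0,2]→[0,3]→[0,4]→[1,4]→[2,4]→[3,4]: 5 + 2 + 2 + 2 + 2 + 5 + 3 + 6 = 27.

27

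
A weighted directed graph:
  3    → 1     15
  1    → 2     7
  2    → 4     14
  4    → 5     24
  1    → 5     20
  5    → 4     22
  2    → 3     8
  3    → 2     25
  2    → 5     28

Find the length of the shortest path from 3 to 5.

35

Paths from 3 to 5:
3 -> 2 -> 4 -> 5: 25 + 14 + 24 = 63
3 -> 1 -> 2 -> 4 -> 5: 15 + 7 + 14 + 24 = 60
3 -> 1 -> 2 -> 5: 15 + 7 + 28 = 50
3 -> 2 -> 5: 25 + 28 = 53
3 -> 1 -> 5: 15 + 20 = 35
Shortest: 35.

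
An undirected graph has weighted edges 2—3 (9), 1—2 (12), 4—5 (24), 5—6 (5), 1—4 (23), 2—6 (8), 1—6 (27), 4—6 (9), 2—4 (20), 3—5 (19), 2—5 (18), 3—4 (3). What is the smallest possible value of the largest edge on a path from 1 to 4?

12

Some routes from 1 to 4:
1-2-6-4: max(12, 8, 9) = 12
1-2-3-4: max(12, 9, 3) = 12
1-2-5-6-4: max(12, 18, 5, 9) = 18
Smallest bottleneck: 12.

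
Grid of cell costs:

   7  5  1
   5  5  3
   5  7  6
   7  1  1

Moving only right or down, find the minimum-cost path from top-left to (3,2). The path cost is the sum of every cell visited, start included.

Best path: r0c0 -> r0c1 -> r0c2 -> r1c2 -> r2c2 -> r3c2
Cost: 7 + 5 + 1 + 3 + 6 + 1 = 23

23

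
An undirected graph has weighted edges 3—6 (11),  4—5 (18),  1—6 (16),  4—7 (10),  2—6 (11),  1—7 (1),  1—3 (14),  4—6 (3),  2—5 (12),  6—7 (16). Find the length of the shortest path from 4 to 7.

A few of the 4→7 routes:
4 → 6 → 7: 3 + 16 = 19
4 → 7: 10
4 → 6 → 3 → 1 → 7: 3 + 11 + 14 + 1 = 29
4 → 6 → 1 → 7: 3 + 16 + 1 = 20
The minimum is 10.

10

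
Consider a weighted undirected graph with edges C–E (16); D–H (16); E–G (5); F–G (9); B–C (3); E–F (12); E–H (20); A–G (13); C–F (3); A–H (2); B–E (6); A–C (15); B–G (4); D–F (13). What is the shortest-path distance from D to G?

A few of the D→G routes:
D - H - A - G: 16 + 2 + 13 = 31
D - F - C - B - G: 13 + 3 + 3 + 4 = 23
D - F - C - B - E - G: 13 + 3 + 3 + 6 + 5 = 30
D - F - G: 13 + 9 = 22
D - F - E - G: 13 + 12 + 5 = 30
Best route has total 22.

22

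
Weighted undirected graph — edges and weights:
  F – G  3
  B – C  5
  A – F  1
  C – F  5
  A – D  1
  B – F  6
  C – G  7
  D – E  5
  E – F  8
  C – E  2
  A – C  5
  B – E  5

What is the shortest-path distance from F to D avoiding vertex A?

Some routes from F to D avoiding A:
F -> B -> E -> D: 6 + 5 + 5 = 16
F -> G -> C -> E -> D: 3 + 7 + 2 + 5 = 17
F -> E -> D: 8 + 5 = 13
F -> B -> C -> E -> D: 6 + 5 + 2 + 5 = 18
F -> C -> B -> E -> D: 5 + 5 + 5 + 5 = 20
F -> C -> E -> D: 5 + 2 + 5 = 12
The minimum is 12.

12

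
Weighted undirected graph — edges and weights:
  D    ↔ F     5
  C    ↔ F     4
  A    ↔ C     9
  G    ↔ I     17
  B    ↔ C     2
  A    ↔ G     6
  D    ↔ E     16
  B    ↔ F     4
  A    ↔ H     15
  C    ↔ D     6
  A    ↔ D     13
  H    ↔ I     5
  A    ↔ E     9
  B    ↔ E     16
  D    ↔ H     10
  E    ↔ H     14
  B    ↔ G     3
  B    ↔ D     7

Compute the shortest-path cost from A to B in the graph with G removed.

11

A few of the A→B routes:
A → C → F → B: 9 + 4 + 4 = 17
A → C → B: 9 + 2 = 11
A → D → C → B: 13 + 6 + 2 = 21
A → C → D → B: 9 + 6 + 7 = 22
A → D → B: 13 + 7 = 20
A → D → F → B: 13 + 5 + 4 = 22
Best route has total 11.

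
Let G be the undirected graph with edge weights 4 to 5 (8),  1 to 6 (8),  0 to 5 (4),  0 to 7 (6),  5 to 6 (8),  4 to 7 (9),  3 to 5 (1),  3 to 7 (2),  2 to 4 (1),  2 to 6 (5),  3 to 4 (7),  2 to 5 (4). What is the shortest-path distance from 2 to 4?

1

Comparing a few candidate routes:
2→5→4: 4 + 8 = 12
2→5→3→7→4: 4 + 1 + 2 + 9 = 16
2→4: 1
2→5→3→4: 4 + 1 + 7 = 12
The minimum is 1.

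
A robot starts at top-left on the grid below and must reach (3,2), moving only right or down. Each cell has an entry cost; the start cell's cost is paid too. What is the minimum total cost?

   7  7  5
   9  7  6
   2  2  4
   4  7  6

Best path: (0,0)→(1,0)→(2,0)→(2,1)→(2,2)→(3,2)
Cost: 7 + 9 + 2 + 2 + 4 + 6 = 30
For comparison, the top-then-right route costs 35.

30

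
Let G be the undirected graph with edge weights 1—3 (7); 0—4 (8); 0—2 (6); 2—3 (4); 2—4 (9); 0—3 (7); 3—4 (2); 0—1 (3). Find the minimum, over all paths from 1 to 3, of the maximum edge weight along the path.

A few of the 1→3 routes:
1 - 3: max(7) = 7
1 - 0 - 3: max(3, 7) = 7
1 - 0 - 2 - 3: max(3, 6, 4) = 6
1 - 0 - 4 - 3: max(3, 8, 2) = 8
Smallest bottleneck: 6.

6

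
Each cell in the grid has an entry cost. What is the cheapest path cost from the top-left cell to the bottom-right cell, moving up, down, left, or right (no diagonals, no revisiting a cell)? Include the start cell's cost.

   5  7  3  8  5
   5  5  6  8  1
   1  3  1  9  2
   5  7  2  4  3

24

Best path: (0,0) → (1,0) → (2,0) → (2,1) → (2,2) → (3,2) → (3,3) → (3,4)
Cost: 5 + 5 + 1 + 3 + 1 + 2 + 4 + 3 = 24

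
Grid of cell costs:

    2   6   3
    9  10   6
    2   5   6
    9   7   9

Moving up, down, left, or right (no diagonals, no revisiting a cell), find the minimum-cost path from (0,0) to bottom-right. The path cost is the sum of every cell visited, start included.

Path r0c0 -> r0c1 -> r0c2 -> r1c2 -> r2c2 -> r3c2: 2 + 6 + 3 + 6 + 6 + 9 = 32.

32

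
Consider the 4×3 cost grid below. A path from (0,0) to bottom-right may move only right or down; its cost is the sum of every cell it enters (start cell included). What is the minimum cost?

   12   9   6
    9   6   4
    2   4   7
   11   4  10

41

One optimal route is [0,0] → [1,0] → [2,0] → [2,1] → [3,1] → [3,2].
Its cost is 12 + 9 + 2 + 4 + 4 + 10 = 41.
(Top row then right column would cost 48.)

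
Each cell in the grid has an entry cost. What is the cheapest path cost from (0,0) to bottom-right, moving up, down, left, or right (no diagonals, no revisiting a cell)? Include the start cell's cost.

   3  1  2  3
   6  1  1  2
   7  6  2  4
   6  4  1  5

14

Best path: r0c0 -> r0c1 -> r1c1 -> r1c2 -> r2c2 -> r3c2 -> r3c3
Cost: 3 + 1 + 1 + 1 + 2 + 1 + 5 = 14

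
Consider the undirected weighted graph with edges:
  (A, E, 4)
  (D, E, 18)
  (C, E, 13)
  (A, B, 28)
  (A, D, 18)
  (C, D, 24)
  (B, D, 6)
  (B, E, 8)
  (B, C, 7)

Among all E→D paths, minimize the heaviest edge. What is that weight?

Some routes from E to D:
E -> D: max(18) = 18
E -> A -> D: max(4, 18) = 18
E -> C -> D: max(13, 24) = 24
E -> B -> C -> D: max(8, 7, 24) = 24
E -> C -> B -> D: max(13, 7, 6) = 13
E -> B -> D: max(8, 6) = 8
The minimum achievable maximum is 8.

8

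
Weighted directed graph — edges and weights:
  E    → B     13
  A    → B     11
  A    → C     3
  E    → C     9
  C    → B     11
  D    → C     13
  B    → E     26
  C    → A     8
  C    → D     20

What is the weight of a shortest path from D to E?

Routes from D to E:
D→C→A→B→E: 13 + 8 + 11 + 26 = 58
D→C→B→E: 13 + 11 + 26 = 50
Best route has total 50.

50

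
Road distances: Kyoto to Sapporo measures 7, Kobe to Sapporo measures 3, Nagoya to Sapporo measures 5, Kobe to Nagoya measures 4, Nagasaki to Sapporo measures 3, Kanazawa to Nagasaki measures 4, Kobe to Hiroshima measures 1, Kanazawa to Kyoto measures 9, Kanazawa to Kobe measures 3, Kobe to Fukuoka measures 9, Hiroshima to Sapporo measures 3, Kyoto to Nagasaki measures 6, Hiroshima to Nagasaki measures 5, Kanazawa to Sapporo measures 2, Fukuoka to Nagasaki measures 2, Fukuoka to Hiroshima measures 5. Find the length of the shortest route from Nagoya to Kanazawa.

7

Some routes from Nagoya to Kanazawa:
Nagoya-Sapporo-Kanazawa: 5 + 2 = 7
Nagoya-Kobe-Sapporo-Kanazawa: 4 + 3 + 2 = 9
Nagoya-Kobe-Kanazawa: 4 + 3 = 7
Shortest: 7.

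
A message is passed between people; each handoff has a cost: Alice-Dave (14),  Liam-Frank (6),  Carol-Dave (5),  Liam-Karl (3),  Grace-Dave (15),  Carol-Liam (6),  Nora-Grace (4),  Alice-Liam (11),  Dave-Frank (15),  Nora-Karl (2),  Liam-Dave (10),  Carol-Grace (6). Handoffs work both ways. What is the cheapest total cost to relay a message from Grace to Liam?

9

Comparing a few candidate routes:
Grace → Dave → Liam: 15 + 10 = 25
Grace → Carol → Liam: 6 + 6 = 12
Grace → Nora → Karl → Liam: 4 + 2 + 3 = 9
Grace → Carol → Dave → Liam: 6 + 5 + 10 = 21
Grace → Dave → Carol → Liam: 15 + 5 + 6 = 26
Grace → Carol → Dave → Frank → Liam: 6 + 5 + 15 + 6 = 32
Best route has total 9.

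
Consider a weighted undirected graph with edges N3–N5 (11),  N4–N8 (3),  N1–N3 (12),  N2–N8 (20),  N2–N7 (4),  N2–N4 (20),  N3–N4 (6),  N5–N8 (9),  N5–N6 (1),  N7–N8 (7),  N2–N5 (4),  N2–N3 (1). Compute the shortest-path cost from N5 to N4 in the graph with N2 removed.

Candidate routes:
N5 - N8 - N4: 9 + 3 = 12
N5 - N3 - N4: 11 + 6 = 17
Best route has total 12.

12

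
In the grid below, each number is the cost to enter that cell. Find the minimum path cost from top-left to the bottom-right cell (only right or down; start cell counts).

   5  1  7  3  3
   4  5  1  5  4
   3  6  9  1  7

25

One optimal route is r0c0 → r0c1 → r1c1 → r1c2 → r1c3 → r2c3 → r2c4.
Its cost is 5 + 1 + 5 + 1 + 5 + 1 + 7 = 25.
For comparison, the top-then-right route costs 30.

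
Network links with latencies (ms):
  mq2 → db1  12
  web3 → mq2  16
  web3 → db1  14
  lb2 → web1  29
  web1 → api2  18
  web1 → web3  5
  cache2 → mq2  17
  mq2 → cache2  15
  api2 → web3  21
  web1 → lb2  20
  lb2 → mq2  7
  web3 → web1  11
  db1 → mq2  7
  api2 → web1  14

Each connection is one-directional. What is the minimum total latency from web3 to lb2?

31

Candidate routes:
web3-web1-lb2: 11 + 20 = 31
The minimum is 31 ms.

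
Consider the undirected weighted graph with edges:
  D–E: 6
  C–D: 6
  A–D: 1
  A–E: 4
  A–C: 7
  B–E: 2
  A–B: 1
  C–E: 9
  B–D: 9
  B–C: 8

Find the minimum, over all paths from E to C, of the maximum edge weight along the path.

6

Checking several routes:
E-B-A-C: max(2, 1, 7) = 7
E-A-D-C: max(4, 1, 6) = 6
E-D-C: max(6, 6) = 6
E-B-A-D-C: max(2, 1, 1, 6) = 6
Smallest bottleneck: 6.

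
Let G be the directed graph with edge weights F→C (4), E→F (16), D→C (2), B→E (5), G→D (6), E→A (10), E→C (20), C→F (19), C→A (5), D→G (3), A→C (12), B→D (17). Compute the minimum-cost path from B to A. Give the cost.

15

Paths from B to A:
B -> E -> C -> A: 5 + 20 + 5 = 30
B -> E -> A: 5 + 10 = 15
B -> D -> C -> A: 17 + 2 + 5 = 24
B -> E -> F -> C -> A: 5 + 16 + 4 + 5 = 30
The minimum is 15.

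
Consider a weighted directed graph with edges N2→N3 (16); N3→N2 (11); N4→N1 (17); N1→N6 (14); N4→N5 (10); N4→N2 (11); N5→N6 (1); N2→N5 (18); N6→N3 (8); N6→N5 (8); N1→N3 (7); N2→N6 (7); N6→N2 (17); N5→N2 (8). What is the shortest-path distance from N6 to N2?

Paths from N6 to N2:
N6 → N2: 17
N6 → N3 → N2: 8 + 11 = 19
N6 → N5 → N2: 8 + 8 = 16
The minimum is 16.

16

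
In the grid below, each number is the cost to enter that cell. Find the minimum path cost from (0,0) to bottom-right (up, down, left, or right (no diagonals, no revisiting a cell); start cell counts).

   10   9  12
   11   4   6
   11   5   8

36

Path (0,0) -> (0,1) -> (1,1) -> (2,1) -> (2,2): 10 + 9 + 4 + 5 + 8 = 36.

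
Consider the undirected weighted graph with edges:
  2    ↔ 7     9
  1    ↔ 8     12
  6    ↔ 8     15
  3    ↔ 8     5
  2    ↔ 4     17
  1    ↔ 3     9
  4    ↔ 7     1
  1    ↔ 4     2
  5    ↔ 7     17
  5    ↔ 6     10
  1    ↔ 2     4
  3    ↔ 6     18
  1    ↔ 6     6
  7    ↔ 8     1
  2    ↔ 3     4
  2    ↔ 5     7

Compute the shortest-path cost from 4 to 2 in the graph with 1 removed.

Comparing a few candidate routes:
4 - 7 - 5 - 2: 1 + 17 + 7 = 25
4 - 2: 17
4 - 7 - 8 - 6 - 3 - 2: 1 + 1 + 15 + 18 + 4 = 39
4 - 7 - 8 - 6 - 5 - 2: 1 + 1 + 15 + 10 + 7 = 34
4 - 7 - 2: 1 + 9 = 10
4 - 7 - 8 - 3 - 2: 1 + 1 + 5 + 4 = 11
The minimum is 10.

10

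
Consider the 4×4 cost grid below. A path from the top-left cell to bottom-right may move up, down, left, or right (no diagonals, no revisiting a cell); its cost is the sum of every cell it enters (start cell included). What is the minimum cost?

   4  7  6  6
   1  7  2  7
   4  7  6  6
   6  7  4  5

Take [0,0] → [1,0] → [1,1] → [1,2] → [2,2] → [3,2] → [3,3] for a total of 4 + 1 + 7 + 2 + 6 + 4 + 5 = 29.

29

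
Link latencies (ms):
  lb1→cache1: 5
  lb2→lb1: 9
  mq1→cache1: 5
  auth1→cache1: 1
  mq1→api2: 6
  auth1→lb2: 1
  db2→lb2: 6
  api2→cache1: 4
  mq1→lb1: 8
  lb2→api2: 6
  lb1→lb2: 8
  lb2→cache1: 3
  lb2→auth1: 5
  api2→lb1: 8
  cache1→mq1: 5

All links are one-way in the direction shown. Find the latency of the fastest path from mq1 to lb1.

Candidate routes:
mq1→lb1: 8
mq1→api2→lb1: 6 + 8 = 14
Best route has total 8 ms.

8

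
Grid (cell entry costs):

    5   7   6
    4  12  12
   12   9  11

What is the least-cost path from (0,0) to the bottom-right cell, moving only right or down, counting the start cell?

41

One optimal route is [0,0] [0,1] [0,2] [1,2] [2,2].
Its cost is 5 + 7 + 6 + 12 + 11 = 41.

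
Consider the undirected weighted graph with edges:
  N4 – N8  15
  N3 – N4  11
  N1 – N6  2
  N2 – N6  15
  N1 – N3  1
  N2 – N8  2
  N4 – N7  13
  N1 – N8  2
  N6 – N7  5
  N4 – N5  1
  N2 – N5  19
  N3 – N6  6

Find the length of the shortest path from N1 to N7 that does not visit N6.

Routes from N1 to N7 avoiding N6:
N1→N3→N4→N7: 1 + 11 + 13 = 25
N1→N8→N4→N7: 2 + 15 + 13 = 30
N1→N8→N2→N5→N4→N7: 2 + 2 + 19 + 1 + 13 = 37
The minimum is 25.

25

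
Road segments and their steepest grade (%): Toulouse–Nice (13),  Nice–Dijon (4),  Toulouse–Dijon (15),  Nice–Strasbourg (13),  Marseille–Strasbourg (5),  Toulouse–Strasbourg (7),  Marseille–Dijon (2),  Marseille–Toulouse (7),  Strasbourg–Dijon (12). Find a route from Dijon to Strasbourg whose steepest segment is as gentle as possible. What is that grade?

A few of the Dijon→Strasbourg routes:
Dijon-Marseille-Strasbourg: max(2, 5) = 5
Dijon-Marseille-Toulouse-Strasbourg: max(2, 7, 7) = 7
Dijon-Strasbourg: max(12) = 12
Smallest bottleneck: 5%.

5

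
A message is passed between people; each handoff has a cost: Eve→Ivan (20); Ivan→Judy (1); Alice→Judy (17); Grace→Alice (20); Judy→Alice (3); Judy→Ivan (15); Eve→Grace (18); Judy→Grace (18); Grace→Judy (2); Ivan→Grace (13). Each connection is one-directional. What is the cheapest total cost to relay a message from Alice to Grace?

Paths from Alice to Grace:
Alice - Judy - Grace: 17 + 18 = 35
Alice - Judy - Ivan - Grace: 17 + 15 + 13 = 45
Best route has total 35.

35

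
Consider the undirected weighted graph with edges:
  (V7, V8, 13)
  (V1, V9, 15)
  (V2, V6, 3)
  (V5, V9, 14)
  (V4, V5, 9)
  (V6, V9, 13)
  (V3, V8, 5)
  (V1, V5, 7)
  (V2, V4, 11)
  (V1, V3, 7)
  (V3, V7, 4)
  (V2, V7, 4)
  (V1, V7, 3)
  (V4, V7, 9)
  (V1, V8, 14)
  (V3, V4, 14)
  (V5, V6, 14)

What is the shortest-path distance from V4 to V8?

A few of the V4→V8 routes:
V4 → V3 → V8: 14 + 5 = 19
V4 → V7 → V1 → V3 → V8: 9 + 3 + 7 + 5 = 24
V4 → V2 → V7 → V3 → V8: 11 + 4 + 4 + 5 = 24
V4 → V7 → V3 → V8: 9 + 4 + 5 = 18
V4 → V7 → V8: 9 + 13 = 22
Best route has total 18.

18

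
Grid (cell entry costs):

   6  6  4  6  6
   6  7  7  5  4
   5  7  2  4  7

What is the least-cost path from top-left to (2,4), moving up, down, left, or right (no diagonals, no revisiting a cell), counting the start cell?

36

Path [0,0]→[0,1]→[0,2]→[1,2]→[2,2]→[2,3]→[2,4]: 6 + 6 + 4 + 7 + 2 + 4 + 7 = 36.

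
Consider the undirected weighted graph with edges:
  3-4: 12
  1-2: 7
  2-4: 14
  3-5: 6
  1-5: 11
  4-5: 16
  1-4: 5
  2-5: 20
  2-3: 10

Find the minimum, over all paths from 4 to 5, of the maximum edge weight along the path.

10

Comparing a few candidate routes:
4-3-2-1-5: max(12, 10, 7, 11) = 12
4-1-5: max(5, 11) = 11
4-1-2-3-5: max(5, 7, 10, 6) = 10
4-2-1-5: max(14, 7, 11) = 14
4-3-5: max(12, 6) = 12
Smallest bottleneck: 10.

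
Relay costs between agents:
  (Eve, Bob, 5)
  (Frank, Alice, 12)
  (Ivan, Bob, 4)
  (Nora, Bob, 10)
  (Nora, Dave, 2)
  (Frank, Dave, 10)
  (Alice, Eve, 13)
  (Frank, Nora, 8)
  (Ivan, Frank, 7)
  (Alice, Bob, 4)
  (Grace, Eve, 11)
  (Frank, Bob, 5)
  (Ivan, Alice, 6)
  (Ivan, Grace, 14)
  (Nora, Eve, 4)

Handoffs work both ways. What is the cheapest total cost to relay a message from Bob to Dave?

A few of the Bob→Dave routes:
Bob-Ivan-Frank-Dave: 4 + 7 + 10 = 21
Bob-Eve-Nora-Dave: 5 + 4 + 2 = 11
Bob-Frank-Nora-Dave: 5 + 8 + 2 = 15
Bob-Ivan-Frank-Nora-Dave: 4 + 7 + 8 + 2 = 21
Bob-Frank-Dave: 5 + 10 = 15
Bob-Nora-Dave: 10 + 2 = 12
Shortest: 11.

11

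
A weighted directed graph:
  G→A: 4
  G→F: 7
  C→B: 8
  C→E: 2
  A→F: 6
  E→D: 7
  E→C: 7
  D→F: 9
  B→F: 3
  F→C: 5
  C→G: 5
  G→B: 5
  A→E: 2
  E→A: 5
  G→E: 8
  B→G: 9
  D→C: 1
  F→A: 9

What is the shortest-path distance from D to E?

Checking several routes:
D-C-G-E: 1 + 5 + 8 = 14
D-C-G-A-E: 1 + 5 + 4 + 2 = 12
D-C-E: 1 + 2 = 3
The minimum is 3.

3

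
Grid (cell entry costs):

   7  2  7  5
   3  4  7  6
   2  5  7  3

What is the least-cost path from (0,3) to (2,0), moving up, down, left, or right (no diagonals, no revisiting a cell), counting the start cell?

Cheapest: r0c3 → r0c2 → r0c1 → r1c1 → r1c0 → r2c0
  5 + 7 + 2 + 4 + 3 + 2 = 23

23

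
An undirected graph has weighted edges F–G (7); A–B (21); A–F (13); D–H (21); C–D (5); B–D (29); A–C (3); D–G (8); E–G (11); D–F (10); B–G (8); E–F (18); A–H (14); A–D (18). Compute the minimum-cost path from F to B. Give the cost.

Checking several routes:
F - D - G - B: 10 + 8 + 8 = 26
F - E - G - B: 18 + 11 + 8 = 37
F - A - B: 13 + 21 = 34
F - G - B: 7 + 8 = 15
Best route has total 15.

15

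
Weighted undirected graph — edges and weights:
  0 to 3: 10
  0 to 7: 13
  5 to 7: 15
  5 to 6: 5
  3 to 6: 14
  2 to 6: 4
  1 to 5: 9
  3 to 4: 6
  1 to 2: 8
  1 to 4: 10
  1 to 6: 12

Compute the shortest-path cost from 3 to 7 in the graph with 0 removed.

34

Paths from 3 to 7 avoiding 0:
3 → 4 → 1 → 5 → 7: 6 + 10 + 9 + 15 = 40
3 → 6 → 1 → 5 → 7: 14 + 12 + 9 + 15 = 50
3 → 4 → 1 → 6 → 5 → 7: 6 + 10 + 12 + 5 + 15 = 48
3 → 4 → 1 → 2 → 6 → 5 → 7: 6 + 10 + 8 + 4 + 5 + 15 = 48
3 → 6 → 5 → 7: 14 + 5 + 15 = 34
3 → 6 → 2 → 1 → 5 → 7: 14 + 4 + 8 + 9 + 15 = 50
The minimum is 34.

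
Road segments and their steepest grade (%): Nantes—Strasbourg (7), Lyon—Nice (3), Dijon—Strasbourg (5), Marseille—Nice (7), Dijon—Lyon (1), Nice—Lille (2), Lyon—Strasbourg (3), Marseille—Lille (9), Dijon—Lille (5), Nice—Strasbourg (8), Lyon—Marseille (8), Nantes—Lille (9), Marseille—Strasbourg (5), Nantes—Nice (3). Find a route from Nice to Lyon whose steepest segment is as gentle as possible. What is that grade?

Checking several routes:
Nice→Lille→Dijon→Lyon: max(2, 5, 1) = 5
Nice→Lyon: max(3) = 3
Nice→Lille→Dijon→Strasbourg→Lyon: max(2, 5, 5, 3) = 5
The minimum achievable maximum is 3%.

3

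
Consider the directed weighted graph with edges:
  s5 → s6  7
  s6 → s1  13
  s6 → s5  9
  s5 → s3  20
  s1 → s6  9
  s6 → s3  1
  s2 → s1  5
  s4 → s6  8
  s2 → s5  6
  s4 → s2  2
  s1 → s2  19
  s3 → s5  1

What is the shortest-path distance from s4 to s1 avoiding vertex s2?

Routes from s4 to s1 avoiding s2:
s4 → s6 → s1: 8 + 13 = 21
Best route has total 21.

21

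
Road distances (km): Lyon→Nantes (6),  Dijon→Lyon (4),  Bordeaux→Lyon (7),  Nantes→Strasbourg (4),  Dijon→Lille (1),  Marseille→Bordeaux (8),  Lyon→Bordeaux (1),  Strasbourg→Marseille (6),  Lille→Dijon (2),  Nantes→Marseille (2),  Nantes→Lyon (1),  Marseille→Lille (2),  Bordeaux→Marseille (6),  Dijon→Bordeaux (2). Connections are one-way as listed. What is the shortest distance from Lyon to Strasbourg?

10

Candidate routes:
Lyon -> Nantes -> Strasbourg: 6 + 4 = 10
The minimum is 10 km.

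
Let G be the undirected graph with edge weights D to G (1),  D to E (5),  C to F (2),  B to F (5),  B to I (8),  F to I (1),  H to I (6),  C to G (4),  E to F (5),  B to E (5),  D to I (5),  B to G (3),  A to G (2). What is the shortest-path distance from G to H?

Comparing a few candidate routes:
G -> B -> F -> I -> H: 3 + 5 + 1 + 6 = 15
G -> D -> I -> H: 1 + 5 + 6 = 12
G -> C -> F -> I -> H: 4 + 2 + 1 + 6 = 13
Best route has total 12.

12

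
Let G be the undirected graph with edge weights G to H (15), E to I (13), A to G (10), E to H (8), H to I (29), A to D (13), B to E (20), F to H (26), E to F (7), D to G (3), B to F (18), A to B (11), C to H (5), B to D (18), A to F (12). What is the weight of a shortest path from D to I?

A few of the D→I routes:
D-A-F-E-I: 13 + 12 + 7 + 13 = 45
D-G-H-E-I: 3 + 15 + 8 + 13 = 39
D-G-A-F-E-I: 3 + 10 + 12 + 7 + 13 = 45
D-G-H-I: 3 + 15 + 29 = 47
Shortest: 39.

39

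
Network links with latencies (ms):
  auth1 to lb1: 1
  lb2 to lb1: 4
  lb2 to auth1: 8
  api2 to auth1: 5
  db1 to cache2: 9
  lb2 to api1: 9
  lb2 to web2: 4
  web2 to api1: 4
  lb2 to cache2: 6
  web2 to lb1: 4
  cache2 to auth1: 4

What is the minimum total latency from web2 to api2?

10

Comparing a few candidate routes:
web2 -> lb2 -> auth1 -> api2: 4 + 8 + 5 = 17
web2 -> lb2 -> lb1 -> auth1 -> api2: 4 + 4 + 1 + 5 = 14
web2 -> lb1 -> auth1 -> api2: 4 + 1 + 5 = 10
The minimum is 10 ms.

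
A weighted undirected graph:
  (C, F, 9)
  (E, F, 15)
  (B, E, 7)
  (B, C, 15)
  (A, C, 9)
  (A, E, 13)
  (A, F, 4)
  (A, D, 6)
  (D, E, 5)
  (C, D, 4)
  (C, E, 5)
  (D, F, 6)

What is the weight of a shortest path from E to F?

11

A few of the E→F routes:
E - C - D - F: 5 + 4 + 6 = 15
E - D - F: 5 + 6 = 11
E - F: 15
E - C - F: 5 + 9 = 14
E - D - A - F: 5 + 6 + 4 = 15
Best route has total 11.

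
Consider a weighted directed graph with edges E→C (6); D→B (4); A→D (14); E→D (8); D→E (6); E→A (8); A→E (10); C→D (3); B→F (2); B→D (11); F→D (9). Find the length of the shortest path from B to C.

Paths from B to C:
B → D → E → C: 11 + 6 + 6 = 23
B → F → D → E → C: 2 + 9 + 6 + 6 = 23
Best route has total 23.

23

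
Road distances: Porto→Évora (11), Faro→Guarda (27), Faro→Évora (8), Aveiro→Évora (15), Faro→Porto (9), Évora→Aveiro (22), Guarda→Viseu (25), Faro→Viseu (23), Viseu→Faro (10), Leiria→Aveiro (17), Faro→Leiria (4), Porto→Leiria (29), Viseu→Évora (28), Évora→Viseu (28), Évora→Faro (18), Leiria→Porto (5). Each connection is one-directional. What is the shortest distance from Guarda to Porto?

44

Comparing a few candidate routes:
Guarda -> Viseu -> Faro -> Porto: 25 + 10 + 9 = 44
Guarda -> Viseu -> Évora -> Faro -> Porto: 25 + 28 + 18 + 9 = 80
Guarda -> Viseu -> Faro -> Leiria -> Porto: 25 + 10 + 4 + 5 = 44
The minimum is 44.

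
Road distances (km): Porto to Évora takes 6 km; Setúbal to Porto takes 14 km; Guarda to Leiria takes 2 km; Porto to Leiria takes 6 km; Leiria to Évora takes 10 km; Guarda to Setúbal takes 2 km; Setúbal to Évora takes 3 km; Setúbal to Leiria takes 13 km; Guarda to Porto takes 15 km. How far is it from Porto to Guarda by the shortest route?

A few of the Porto→Guarda routes:
Porto - Leiria - Guarda: 6 + 2 = 8
Porto - Évora - Setúbal - Guarda: 6 + 3 + 2 = 11
Porto - Guarda: 15
Shortest: 8 km.

8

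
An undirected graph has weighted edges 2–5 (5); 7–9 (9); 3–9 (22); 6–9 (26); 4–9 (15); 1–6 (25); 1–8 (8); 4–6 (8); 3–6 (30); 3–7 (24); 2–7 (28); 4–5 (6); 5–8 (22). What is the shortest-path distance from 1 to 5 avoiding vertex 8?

Comparing a few candidate routes:
1 - 6 - 4 - 5: 25 + 8 + 6 = 39
1 - 6 - 9 - 4 - 5: 25 + 26 + 15 + 6 = 72
1 - 6 - 4 - 9 - 7 - 2 - 5: 25 + 8 + 15 + 9 + 28 + 5 = 90
Best route has total 39.

39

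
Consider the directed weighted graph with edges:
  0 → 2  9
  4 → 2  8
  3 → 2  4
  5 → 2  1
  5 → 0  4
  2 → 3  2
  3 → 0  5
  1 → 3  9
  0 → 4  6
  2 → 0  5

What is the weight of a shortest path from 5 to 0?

Candidate routes:
5 → 0: 4
5 → 2 → 3 → 0: 1 + 2 + 5 = 8
5 → 2 → 0: 1 + 5 = 6
The minimum is 4.

4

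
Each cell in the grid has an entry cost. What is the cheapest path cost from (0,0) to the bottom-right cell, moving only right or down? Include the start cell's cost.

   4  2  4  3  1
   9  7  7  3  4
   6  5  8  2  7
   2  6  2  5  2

25

Cheapest: [0,0] -> [0,1] -> [0,2] -> [0,3] -> [1,3] -> [2,3] -> [3,3] -> [3,4]
  4 + 2 + 4 + 3 + 3 + 2 + 5 + 2 = 25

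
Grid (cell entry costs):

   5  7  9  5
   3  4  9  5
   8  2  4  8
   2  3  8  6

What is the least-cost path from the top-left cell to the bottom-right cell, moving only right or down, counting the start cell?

31

Cheapest: (0,0) (1,0) (1,1) (2,1) (3,1) (3,2) (3,3)
  5 + 3 + 4 + 2 + 3 + 8 + 6 = 31
For comparison, the top-then-right route costs 45.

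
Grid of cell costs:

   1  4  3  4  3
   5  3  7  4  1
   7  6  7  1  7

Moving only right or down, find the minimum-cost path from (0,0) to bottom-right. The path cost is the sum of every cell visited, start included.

Path r0c0 → r0c1 → r0c2 → r0c3 → r0c4 → r1c4 → r2c4: 1 + 4 + 3 + 4 + 3 + 1 + 7 = 23.

23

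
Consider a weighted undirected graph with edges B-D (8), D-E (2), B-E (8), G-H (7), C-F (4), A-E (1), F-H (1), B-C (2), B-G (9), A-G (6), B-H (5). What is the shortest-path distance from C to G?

A few of the C→G routes:
C - B - H - G: 2 + 5 + 7 = 14
C - F - H - G: 4 + 1 + 7 = 12
C - B - G: 2 + 9 = 11
Best route has total 11.

11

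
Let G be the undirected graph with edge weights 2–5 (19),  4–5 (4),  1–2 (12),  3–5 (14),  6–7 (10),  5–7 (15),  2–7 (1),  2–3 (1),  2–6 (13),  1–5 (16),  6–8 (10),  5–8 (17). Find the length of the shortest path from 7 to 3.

2

Checking several routes:
7 - 2 - 3: 1 + 1 = 2
7 - 2 - 5 - 3: 1 + 19 + 14 = 34
7 - 5 - 3: 15 + 14 = 29
7 - 6 - 2 - 3: 10 + 13 + 1 = 24
Shortest: 2.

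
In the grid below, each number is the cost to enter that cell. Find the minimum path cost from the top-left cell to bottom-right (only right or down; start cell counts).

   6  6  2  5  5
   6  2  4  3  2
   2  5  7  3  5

28

Best path: (0,0) -> (0,1) -> (0,2) -> (1,2) -> (1,3) -> (1,4) -> (2,4)
Cost: 6 + 6 + 2 + 4 + 3 + 2 + 5 = 28
For comparison, the top-then-right route costs 31.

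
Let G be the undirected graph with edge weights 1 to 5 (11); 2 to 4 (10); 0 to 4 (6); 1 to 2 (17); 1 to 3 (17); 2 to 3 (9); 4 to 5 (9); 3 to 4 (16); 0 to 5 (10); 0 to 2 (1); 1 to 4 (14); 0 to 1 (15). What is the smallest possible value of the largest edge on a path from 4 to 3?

Comparing a few candidate routes:
4 → 1 → 5 → 0 → 2 → 3: max(14, 11, 10, 1, 9) = 14
4 → 5 → 1 → 0 → 2 → 3: max(9, 11, 15, 1, 9) = 15
4 → 5 → 0 → 2 → 3: max(9, 10, 1, 9) = 10
4 → 0 → 2 → 3: max(6, 1, 9) = 9
4 → 1 → 0 → 2 → 3: max(14, 15, 1, 9) = 15
4 → 2 → 3: max(10, 9) = 10
Best route has worst link 9.

9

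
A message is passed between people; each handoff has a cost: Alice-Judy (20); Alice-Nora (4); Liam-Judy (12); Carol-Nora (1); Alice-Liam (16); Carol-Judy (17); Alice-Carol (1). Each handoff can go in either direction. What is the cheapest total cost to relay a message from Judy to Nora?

Candidate routes:
Judy-Liam-Alice-Nora: 12 + 16 + 4 = 32
Judy-Alice-Carol-Nora: 20 + 1 + 1 = 22
Judy-Liam-Alice-Carol-Nora: 12 + 16 + 1 + 1 = 30
Judy-Alice-Nora: 20 + 4 = 24
Judy-Carol-Alice-Nora: 17 + 1 + 4 = 22
Judy-Carol-Nora: 17 + 1 = 18
The minimum is 18.

18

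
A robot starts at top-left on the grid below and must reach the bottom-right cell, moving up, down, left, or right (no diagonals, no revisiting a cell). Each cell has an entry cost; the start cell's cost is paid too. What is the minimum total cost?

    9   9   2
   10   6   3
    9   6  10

33

Path r0c0 -> r0c1 -> r0c2 -> r1c2 -> r2c2: 9 + 9 + 2 + 3 + 10 = 33.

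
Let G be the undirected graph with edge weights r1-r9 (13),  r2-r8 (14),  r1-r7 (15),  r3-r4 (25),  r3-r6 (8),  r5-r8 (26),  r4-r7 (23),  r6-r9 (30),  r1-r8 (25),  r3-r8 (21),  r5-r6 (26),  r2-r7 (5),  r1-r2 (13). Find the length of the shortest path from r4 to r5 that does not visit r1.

Candidate routes:
r4 → r3 → r6 → r5: 25 + 8 + 26 = 59
r4 → r7 → r2 → r8 → r5: 23 + 5 + 14 + 26 = 68
r4 → r3 → r8 → r5: 25 + 21 + 26 = 72
r4 → r7 → r2 → r8 → r3 → r6 → r5: 23 + 5 + 14 + 21 + 8 + 26 = 97
The minimum is 59.

59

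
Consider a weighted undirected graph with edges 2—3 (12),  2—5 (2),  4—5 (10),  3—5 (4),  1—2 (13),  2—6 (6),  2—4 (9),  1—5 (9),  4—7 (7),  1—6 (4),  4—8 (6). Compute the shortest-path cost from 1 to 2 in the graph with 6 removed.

Routes from 1 to 2 avoiding 6:
1-5-3-2: 9 + 4 + 12 = 25
1-5-4-2: 9 + 10 + 9 = 28
1-2: 13
1-5-2: 9 + 2 = 11
Shortest: 11.

11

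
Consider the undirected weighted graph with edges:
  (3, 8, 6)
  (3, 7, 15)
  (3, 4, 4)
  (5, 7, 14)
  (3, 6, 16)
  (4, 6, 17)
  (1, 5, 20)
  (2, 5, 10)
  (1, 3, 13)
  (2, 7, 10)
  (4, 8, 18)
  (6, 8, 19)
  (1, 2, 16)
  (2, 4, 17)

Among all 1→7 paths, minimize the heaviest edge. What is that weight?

A few of the 1→7 routes:
1→3→6→4→2→5→7: max(13, 16, 17, 17, 10, 14) = 17
1→2→4→3→7: max(16, 17, 4, 15) = 17
1→2→7: max(16, 10) = 16
1→3→7: max(13, 15) = 15
1→2→4→6→3→7: max(16, 17, 17, 16, 15) = 17
1→2→5→7: max(16, 10, 14) = 16
Smallest bottleneck: 15.

15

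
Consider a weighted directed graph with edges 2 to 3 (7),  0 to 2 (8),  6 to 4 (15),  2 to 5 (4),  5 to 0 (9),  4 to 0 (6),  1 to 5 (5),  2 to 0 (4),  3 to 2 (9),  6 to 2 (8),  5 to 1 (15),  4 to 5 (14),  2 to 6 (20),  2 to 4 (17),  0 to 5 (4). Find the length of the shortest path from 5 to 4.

Paths from 5 to 4:
5 -> 0 -> 2 -> 4: 9 + 8 + 17 = 34
5 -> 0 -> 2 -> 6 -> 4: 9 + 8 + 20 + 15 = 52
Shortest: 34.

34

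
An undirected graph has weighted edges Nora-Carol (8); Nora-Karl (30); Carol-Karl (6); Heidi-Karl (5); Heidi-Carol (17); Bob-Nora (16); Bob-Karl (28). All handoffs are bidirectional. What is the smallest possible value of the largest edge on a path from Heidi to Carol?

A few of the Heidi→Carol routes:
Heidi → Carol: max(17) = 17
Heidi → Karl → Carol: max(5, 6) = 6
Heidi → Karl → Bob → Nora → Carol: max(5, 28, 16, 8) = 28
Best route has worst link 6.

6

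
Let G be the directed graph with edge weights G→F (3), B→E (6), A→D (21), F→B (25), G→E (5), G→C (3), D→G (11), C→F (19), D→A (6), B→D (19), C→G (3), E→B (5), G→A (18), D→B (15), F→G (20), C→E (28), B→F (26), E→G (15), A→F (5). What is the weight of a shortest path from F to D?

Paths from F to D:
F-G-A-D: 20 + 18 + 21 = 59
F-B-D: 25 + 19 = 44
F-G-E-B-D: 20 + 5 + 5 + 19 = 49
F-G-C-E-B-D: 20 + 3 + 28 + 5 + 19 = 75
F-B-E-G-A-D: 25 + 6 + 15 + 18 + 21 = 85
Best route has total 44.

44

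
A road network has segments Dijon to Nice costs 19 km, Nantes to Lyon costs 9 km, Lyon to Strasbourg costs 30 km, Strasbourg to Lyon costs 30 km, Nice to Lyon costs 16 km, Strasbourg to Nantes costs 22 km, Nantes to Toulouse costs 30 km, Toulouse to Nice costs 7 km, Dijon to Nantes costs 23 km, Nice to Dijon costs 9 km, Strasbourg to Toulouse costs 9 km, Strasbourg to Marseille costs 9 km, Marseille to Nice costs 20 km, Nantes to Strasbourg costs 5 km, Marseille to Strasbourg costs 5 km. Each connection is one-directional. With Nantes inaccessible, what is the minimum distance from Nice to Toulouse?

55

Paths from Nice to Toulouse avoiding Nantes:
Nice -> Lyon -> Strasbourg -> Toulouse: 16 + 30 + 9 = 55
Best route has total 55 km.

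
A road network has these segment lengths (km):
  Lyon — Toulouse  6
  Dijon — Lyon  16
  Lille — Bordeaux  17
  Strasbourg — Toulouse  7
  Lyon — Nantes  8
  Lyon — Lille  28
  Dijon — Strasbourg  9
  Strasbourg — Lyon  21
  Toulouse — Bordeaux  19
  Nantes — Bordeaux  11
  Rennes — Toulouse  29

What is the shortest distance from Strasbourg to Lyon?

Some routes from Strasbourg to Lyon:
Strasbourg -> Lyon: 21
Strasbourg -> Toulouse -> Lyon: 7 + 6 = 13
Strasbourg -> Dijon -> Lyon: 9 + 16 = 25
Best route has total 13 km.

13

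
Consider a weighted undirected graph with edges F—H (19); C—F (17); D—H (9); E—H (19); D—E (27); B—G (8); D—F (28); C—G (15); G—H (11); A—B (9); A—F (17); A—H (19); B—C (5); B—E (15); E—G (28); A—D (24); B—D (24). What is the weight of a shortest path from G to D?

20

Checking several routes:
G-C-B-D: 15 + 5 + 24 = 44
G-H-D: 11 + 9 = 20
G-B-A-H-D: 8 + 9 + 19 + 9 = 45
G-B-A-D: 8 + 9 + 24 = 41
G-B-D: 8 + 24 = 32
The minimum is 20.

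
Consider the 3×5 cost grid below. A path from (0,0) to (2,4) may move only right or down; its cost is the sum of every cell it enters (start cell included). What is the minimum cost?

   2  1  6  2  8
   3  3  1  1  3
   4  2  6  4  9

One optimal route is [0,0] [0,1] [1,1] [1,2] [1,3] [1,4] [2,4].
Its cost is 2 + 1 + 3 + 1 + 1 + 3 + 9 = 20.
For comparison, the top-then-right route costs 31.

20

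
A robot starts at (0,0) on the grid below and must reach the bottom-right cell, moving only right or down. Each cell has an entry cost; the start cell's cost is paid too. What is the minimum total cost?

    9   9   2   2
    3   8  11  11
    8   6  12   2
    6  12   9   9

44

Path (0,0) → (0,1) → (0,2) → (0,3) → (1,3) → (2,3) → (3,3): 9 + 9 + 2 + 2 + 11 + 2 + 9 = 44.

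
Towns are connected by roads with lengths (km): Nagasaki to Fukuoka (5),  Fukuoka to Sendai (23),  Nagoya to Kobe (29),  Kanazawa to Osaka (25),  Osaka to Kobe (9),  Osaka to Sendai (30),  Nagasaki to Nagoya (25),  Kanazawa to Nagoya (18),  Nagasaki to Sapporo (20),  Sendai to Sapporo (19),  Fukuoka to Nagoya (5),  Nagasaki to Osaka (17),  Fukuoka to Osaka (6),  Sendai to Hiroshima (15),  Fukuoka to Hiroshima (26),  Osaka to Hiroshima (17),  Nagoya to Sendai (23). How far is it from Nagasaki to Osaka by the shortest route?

Some routes from Nagasaki to Osaka:
Nagasaki-Osaka: 17
Nagasaki-Nagoya-Fukuoka-Osaka: 25 + 5 + 6 = 36
Nagasaki-Fukuoka-Osaka: 5 + 6 = 11
Nagasaki-Fukuoka-Nagoya-Kobe-Osaka: 5 + 5 + 29 + 9 = 48
The minimum is 11 km.

11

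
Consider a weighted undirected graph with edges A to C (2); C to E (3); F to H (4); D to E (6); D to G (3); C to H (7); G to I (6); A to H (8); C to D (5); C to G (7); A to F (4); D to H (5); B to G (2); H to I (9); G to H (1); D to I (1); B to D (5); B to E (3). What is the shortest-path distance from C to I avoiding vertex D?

Some routes from C to I avoiding D:
C -> H -> G -> I: 7 + 1 + 6 = 14
C -> H -> I: 7 + 9 = 16
C -> E -> B -> G -> I: 3 + 3 + 2 + 6 = 14
C -> G -> I: 7 + 6 = 13
The minimum is 13.

13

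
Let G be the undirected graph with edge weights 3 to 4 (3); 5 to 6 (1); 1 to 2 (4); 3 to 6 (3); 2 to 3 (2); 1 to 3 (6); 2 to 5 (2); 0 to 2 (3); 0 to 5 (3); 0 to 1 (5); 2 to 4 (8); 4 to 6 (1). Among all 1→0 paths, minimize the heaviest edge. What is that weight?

Comparing a few candidate routes:
1 -> 2 -> 3 -> 6 -> 5 -> 0: max(4, 2, 3, 1, 3) = 4
1 -> 2 -> 5 -> 0: max(4, 2, 3) = 4
1 -> 2 -> 0: max(4, 3) = 4
The minimum achievable maximum is 4.

4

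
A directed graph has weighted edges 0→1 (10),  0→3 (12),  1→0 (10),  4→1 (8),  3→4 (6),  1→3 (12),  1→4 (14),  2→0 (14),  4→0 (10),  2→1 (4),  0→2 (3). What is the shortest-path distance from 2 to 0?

Candidate routes:
2 → 0: 14
2 → 1 → 0: 4 + 10 = 14
2 → 1 → 4 → 0: 4 + 14 + 10 = 28
2 → 1 → 3 → 4 → 0: 4 + 12 + 6 + 10 = 32
Best route has total 14.

14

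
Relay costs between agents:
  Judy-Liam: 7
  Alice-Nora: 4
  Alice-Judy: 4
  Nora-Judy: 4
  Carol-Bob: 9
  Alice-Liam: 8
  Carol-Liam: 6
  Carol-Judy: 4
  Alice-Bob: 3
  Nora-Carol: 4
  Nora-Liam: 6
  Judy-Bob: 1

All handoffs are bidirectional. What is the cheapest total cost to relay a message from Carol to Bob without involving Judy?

Routes from Carol to Bob avoiding Judy:
Carol-Nora-Alice-Bob: 4 + 4 + 3 = 11
Carol-Nora-Liam-Alice-Bob: 4 + 6 + 8 + 3 = 21
Carol-Liam-Alice-Bob: 6 + 8 + 3 = 17
Carol-Liam-Nora-Alice-Bob: 6 + 6 + 4 + 3 = 19
Carol-Bob: 9
Best route has total 9.

9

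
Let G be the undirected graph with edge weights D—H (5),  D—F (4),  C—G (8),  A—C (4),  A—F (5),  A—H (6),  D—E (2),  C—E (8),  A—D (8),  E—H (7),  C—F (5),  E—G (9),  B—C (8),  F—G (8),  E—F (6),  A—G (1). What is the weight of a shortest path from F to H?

Checking several routes:
F-D-H: 4 + 5 = 9
F-A-H: 5 + 6 = 11
F-E-H: 6 + 7 = 13
The minimum is 9.

9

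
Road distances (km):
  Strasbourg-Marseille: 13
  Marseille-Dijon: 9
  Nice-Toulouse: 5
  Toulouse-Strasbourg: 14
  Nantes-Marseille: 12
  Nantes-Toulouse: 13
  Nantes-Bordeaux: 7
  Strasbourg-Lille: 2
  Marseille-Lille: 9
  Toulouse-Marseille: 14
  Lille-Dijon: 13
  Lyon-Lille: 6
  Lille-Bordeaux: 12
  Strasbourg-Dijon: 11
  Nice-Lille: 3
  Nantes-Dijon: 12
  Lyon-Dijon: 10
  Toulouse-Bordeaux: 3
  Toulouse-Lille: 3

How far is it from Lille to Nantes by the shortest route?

13

Some routes from Lille to Nantes:
Lille → Bordeaux → Nantes: 12 + 7 = 19
Lille → Toulouse → Nantes: 3 + 13 = 16
Lille → Nice → Toulouse → Nantes: 3 + 5 + 13 = 21
Lille → Nice → Toulouse → Bordeaux → Nantes: 3 + 5 + 3 + 7 = 18
Lille → Toulouse → Bordeaux → Nantes: 3 + 3 + 7 = 13
The minimum is 13 km.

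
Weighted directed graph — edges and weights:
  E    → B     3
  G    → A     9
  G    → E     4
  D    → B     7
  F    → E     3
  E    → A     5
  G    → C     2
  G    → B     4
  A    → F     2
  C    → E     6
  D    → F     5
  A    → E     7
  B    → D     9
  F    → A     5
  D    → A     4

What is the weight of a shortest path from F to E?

3

Paths from F to E:
F → A → E: 5 + 7 = 12
F → E: 3
The minimum is 3.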